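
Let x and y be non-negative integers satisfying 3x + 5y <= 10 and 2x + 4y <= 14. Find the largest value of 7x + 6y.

The continuous relaxation peaks at (3.33, 0) with value 23.33; rounding to a feasible lattice point costs some objective.
(x,y)=(3,0): 3·3+5·0=9≤10, 2·3+4·0=6≤14, objective 21.
(x,y)=(2,0): 3·2+5·0=6≤10, 2·2+4·0=4≤14, objective 14.
No feasible integer point exceeds 21.

21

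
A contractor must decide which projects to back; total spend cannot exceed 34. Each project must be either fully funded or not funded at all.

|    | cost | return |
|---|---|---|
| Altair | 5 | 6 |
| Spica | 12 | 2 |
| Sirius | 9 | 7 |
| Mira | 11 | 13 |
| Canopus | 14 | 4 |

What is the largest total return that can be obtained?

26

Allowing fractional choices, the relaxed optimum would be about 28.6, but projects are indivisible.
Sirius + Mira + Canopus: cost 9 + 11 + 14 = 34 ≤ 34, return 7 + 13 + 4 = 24.
Altair + Sirius + Mira: cost 5 + 9 + 11 = 25 ≤ 34, return 6 + 7 + 13 = 26.
Best is Altair, Sirius, and Mira with total return 26.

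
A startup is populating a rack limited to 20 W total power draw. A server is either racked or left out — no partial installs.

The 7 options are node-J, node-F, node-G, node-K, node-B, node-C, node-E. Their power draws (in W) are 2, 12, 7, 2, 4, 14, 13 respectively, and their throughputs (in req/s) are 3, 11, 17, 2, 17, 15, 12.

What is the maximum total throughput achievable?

39

This is an integer program with binary decision variables.
Allowing fractional choices, the relaxed optimum would be about 44.5, but servers are indivisible.
node-J + node-G + node-B: power draw 2 + 7 + 4 = 13 ≤ 20, throughput 3 + 17 + 17 = 37.
node-G + node-K + node-B: power draw 7 + 2 + 4 = 13 ≤ 20, throughput 17 + 2 + 17 = 36.
node-J + node-G + node-K + node-B: power draw 2 + 7 + 2 + 4 = 15 ≤ 20, throughput 3 + 17 + 2 + 17 = 39.
Best is node-J, node-G, node-K, and node-B with total throughput 39.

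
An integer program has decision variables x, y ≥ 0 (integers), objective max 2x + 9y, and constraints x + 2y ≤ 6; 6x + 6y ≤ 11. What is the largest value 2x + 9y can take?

9

Relaxing integrality, the LP optimum is 16.50 at (x,y) = (0, 1.83), which is not an integer point.
(x,y)=(0,1): 1·0+2·1=2≤6, 6·0+6·1=6≤11, objective 9.
(x,y)=(1,0): 1·1+2·0=1≤6, 6·1+6·0=6≤11, objective 2.
Maximum is 9 at (x,y)=(0,1).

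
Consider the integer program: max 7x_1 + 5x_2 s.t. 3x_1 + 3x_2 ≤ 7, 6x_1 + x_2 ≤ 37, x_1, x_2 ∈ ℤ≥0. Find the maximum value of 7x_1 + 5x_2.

Relaxing integrality, the LP optimum is 16.33 at (x_1,x_2) = (2.33, 0), which is not an integer point.
(x_1,x_2)=(2,0): 3·2+3·0=6≤7, 6·2+1·0=12≤37, objective 14.
(x_1,x_2)=(1,1): 3·1+3·1=6≤7, 6·1+1·1=7≤37, objective 12.
Maximum is 14 at (x_1,x_2)=(2,0).

14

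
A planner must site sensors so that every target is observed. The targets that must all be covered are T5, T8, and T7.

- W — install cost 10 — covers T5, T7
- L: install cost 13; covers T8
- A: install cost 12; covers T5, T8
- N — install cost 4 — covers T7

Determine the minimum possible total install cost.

Choose A and N: together they cover T5, T8, T7 — every target.
Total install cost: 12 + 4 = 16.
No cover costs less than 16.

16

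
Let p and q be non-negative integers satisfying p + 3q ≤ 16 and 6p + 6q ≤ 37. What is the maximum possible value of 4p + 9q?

49

The continuous relaxation peaks at (1.25, 4.92) with value 49.25; rounding to a feasible lattice point costs some objective.
(p,q)=(1,5): 1·1+3·5=16≤16, 6·1+6·5=36≤37, objective 49.
(p,q)=(0,5): 1·0+3·5=15≤16, 6·0+6·5=30≤37, objective 45.
(p,q)=(2,4): 1·2+3·4=14≤16, 6·2+6·4=36≤37, objective 44.
The best lattice point is (1,5), giving 49.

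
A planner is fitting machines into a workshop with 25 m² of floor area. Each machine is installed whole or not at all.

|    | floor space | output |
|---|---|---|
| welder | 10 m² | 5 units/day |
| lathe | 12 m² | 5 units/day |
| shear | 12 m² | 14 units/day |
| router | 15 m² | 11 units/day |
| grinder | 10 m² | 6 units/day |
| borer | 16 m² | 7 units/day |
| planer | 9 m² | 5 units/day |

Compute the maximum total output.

20

Take shear and grinder: floor space 12 + 10 = 22 ≤ 25, output 14 + 6 = 20.
No other feasible combination does better.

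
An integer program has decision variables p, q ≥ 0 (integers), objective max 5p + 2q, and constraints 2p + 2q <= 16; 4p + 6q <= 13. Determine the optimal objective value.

15

(p,q)=(3,0) is feasible, giving 15.
(p,q)=(2,0) is feasible, giving 10.
The best lattice point is (3,0), giving 15.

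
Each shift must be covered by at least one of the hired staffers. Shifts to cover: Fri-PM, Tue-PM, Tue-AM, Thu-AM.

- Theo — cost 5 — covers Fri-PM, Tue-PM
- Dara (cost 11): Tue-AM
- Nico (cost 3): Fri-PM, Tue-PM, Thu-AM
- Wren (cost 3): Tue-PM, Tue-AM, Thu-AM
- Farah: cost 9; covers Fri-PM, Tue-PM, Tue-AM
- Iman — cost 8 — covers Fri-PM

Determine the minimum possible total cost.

6

Choose Nico and Wren: together they cover Fri-PM, Tue-PM, Tue-AM, Thu-AM — every shift.
Total cost: 3 + 3 = 6.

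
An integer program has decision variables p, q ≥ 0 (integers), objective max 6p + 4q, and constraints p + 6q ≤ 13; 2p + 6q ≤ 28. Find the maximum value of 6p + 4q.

(p,q)=(13,0) is feasible, giving 78.
(p,q)=(12,0) is feasible, giving 72.
The best lattice point is (13,0), giving 78.

78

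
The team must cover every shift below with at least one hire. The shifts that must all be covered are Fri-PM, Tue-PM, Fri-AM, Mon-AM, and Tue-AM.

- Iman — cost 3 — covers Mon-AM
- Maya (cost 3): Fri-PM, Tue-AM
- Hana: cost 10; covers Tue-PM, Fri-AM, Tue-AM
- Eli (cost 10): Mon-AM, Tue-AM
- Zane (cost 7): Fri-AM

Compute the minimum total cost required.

Choose Iman, Maya, and Hana: together they cover Fri-PM, Tue-PM, Fri-AM, Mon-AM, Tue-AM — every shift.
Total cost: 3 + 3 + 10 = 16.
No cover costs less than 16.

16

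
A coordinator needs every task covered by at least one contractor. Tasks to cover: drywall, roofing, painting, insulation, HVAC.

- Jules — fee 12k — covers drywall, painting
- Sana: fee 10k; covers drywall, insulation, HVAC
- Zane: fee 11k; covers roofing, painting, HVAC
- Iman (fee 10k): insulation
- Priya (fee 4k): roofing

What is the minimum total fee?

This is a weighted set-cover instance.
The greedy cost-per-new-task heuristic would pick Sana, Priya, and Zane for 25, but a cheaper cover exists.
Choose Sana and Zane: together they cover drywall, roofing, painting, insulation, HVAC — every task.
Total fee: 10 + 11 = 21.
No cover costs less than 21.

21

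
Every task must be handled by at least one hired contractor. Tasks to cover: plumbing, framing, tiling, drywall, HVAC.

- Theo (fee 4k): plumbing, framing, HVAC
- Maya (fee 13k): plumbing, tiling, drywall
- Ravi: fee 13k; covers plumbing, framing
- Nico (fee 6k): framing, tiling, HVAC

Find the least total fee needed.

This is a weighted set-cover instance.
Choose Theo and Maya: together they cover plumbing, framing, tiling, drywall, HVAC — every task.
Total fee: 4 + 13 = 17.

17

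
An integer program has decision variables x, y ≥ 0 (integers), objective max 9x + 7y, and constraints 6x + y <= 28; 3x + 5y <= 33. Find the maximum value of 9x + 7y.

64

The continuous relaxation peaks at (3.96, 4.22) with value 65.22; rounding to a feasible lattice point costs some objective.
(x,y)=(4,4) is feasible, giving 64.
(x,y)=(4,3) is feasible, giving 57.
(x,y)=(3,4) is feasible, giving 55.
No feasible integer point exceeds 64.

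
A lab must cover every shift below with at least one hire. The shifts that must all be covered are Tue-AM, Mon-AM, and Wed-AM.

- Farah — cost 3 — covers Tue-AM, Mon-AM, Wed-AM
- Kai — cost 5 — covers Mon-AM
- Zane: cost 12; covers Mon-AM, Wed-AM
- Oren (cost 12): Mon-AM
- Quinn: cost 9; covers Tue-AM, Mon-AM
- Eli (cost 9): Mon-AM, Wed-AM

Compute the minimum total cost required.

3

Farah alone covers Tue-AM, Mon-AM, Wed-AM — every shift.
Total cost: 3.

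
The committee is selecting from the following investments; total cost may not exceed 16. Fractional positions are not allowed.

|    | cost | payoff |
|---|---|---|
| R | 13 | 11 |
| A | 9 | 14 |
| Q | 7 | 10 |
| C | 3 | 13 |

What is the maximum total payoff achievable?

Allowing fractional choices, the relaxed optimum would be about 32.7, but investments are indivisible.
A + C: cost 9 + 3 = 12 ≤ 16, payoff 14 + 13 = 27.
A + Q: cost 9 + 7 = 16 ≤ 16, payoff 14 + 10 = 24.
Best is A and C with total payoff 27.

27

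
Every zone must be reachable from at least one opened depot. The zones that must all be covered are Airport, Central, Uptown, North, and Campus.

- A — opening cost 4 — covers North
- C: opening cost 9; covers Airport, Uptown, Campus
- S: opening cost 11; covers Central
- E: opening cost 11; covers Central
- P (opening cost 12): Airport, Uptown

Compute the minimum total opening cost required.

Choose A, C, and S: together they cover Airport, Central, Uptown, North, Campus — every zone.
Total opening cost: 4 + 9 + 11 = 24.

24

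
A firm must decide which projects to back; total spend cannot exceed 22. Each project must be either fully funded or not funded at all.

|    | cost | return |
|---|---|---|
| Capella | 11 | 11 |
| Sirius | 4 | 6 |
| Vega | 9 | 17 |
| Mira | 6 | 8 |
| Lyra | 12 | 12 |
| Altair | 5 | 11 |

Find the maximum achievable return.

36

This is a 0-1 knapsack instance.
Allowing fractional choices, the relaxed optimum would be about 39.3, but projects are indivisible.
Sirius + Vega + Altair: cost 4 + 9 + 5 = 18 ≤ 22, return 6 + 17 + 11 = 34.
Vega + Mira + Altair: cost 9 + 6 + 5 = 20 ≤ 22, return 17 + 8 + 11 = 36.
Sirius + Vega + Mira: cost 4 + 9 + 6 = 19 ≤ 22, return 6 + 17 + 8 = 31.
Best is Vega, Mira, and Altair with total return 36.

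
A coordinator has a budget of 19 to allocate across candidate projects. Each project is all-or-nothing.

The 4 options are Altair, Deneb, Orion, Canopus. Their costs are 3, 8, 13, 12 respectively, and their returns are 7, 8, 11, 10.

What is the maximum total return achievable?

18

Altair + Deneb: cost 3 + 8 = 11 ≤ 19, return 7 + 8 = 15.
Altair + Orion: cost 3 + 13 = 16 ≤ 19, return 7 + 11 = 18.
Altair + Canopus: cost 3 + 12 = 15 ≤ 19, return 7 + 10 = 17.
Best is Altair and Orion with total return 18.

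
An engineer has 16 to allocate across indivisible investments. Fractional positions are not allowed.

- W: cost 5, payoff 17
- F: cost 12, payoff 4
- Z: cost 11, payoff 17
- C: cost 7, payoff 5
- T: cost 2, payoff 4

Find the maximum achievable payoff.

Take W and Z: cost 5 + 11 = 16 ≤ 16, payoff 17 + 17 = 34.
No other feasible combination does better.

34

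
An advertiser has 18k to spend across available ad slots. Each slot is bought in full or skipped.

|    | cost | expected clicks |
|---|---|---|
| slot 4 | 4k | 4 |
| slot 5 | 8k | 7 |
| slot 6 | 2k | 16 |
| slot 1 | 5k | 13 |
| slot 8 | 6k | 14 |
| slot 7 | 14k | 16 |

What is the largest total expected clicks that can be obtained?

This is a 0-1 knapsack instance.
Take slot 4, slot 6, slot 1, and slot 8: cost 4 + 2 + 5 + 6 = 17 ≤ 18, expected clicks 4 + 16 + 13 + 14 = 47.
No other feasible combination does better.

47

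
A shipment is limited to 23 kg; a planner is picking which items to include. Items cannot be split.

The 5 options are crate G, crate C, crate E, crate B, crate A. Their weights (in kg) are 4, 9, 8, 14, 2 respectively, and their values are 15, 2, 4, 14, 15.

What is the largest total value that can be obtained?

This is an integer program with binary decision variables.
Allowing fractional choices, the relaxed optimum would be about 45.5, but items are indivisible.
crate G + crate B + crate A: weight 4 + 14 + 2 = 20 ≤ 23, value 15 + 14 + 15 = 44.
crate G + crate C + crate E + crate A: weight 4 + 9 + 8 + 2 = 23 ≤ 23, value 15 + 2 + 4 + 15 = 36.
Best is crate G, crate B, and crate A with total value 44.

44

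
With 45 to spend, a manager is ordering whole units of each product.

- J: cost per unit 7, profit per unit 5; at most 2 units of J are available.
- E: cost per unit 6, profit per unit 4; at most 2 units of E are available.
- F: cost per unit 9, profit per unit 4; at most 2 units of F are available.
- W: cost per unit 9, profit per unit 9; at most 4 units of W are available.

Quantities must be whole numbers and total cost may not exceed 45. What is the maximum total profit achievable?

41

Take 1×J and 4×W: cost 43 ≤ 45, profit 1·5 + 4·9 = 41.
W has the best ratio (9/9) and is taken to its limit of 4; remaining capacity is filled optimally with the others.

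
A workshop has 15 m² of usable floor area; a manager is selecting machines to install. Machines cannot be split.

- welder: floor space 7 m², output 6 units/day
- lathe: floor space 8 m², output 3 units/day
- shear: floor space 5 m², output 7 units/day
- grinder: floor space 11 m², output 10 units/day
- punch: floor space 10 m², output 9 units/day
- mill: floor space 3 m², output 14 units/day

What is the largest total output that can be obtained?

27

Allowing fractional choices, the relaxed optimum would be about 27.4, but machines are indivisible.
punch + mill: floor space 10 + 3 = 13 ≤ 15, output 9 + 14 = 23.
grinder + mill: floor space 11 + 3 = 14 ≤ 15, output 10 + 14 = 24.
welder + shear + mill: floor space 7 + 5 + 3 = 15 ≤ 15, output 6 + 7 + 14 = 27.
Best is welder, shear, and mill with total output 27.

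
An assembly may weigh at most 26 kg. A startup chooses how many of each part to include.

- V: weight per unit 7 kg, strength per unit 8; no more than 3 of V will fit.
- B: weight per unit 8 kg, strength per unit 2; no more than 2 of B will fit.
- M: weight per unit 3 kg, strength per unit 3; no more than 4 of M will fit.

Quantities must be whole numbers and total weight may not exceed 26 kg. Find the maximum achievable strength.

28

2×V and 4×M: weight 26 ≤ 26, strength 2·8 + 4·3 = 28.
3×V and 1×M: weight 24 ≤ 26, strength 3·8 + 1·3 = 27.
Best is 28.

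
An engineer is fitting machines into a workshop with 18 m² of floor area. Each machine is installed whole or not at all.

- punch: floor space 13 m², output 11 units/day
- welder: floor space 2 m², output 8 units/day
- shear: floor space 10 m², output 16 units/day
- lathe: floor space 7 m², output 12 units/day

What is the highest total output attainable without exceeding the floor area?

28

Allowing fractional choices, the relaxed optimum would be about 34.4, but machines are indivisible.
welder + shear: floor space 2 + 10 = 12 ≤ 18, output 8 + 16 = 24.
shear + lathe: floor space 10 + 7 = 17 ≤ 18, output 16 + 12 = 28.
Best is shear and lathe with total output 28.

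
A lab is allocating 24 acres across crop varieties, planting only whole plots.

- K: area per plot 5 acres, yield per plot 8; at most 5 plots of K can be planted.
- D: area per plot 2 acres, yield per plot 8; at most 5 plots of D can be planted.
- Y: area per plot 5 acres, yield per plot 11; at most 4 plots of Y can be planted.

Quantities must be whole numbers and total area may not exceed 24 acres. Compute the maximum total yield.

D has the best ratio (8/2); taking only D gives at most 5×8 = 40 (stopped by the supply cap of 5).
Mixing does better — 4×D and 3×Y: area 23 ≤ 24, yield 4·8 + 3·11 = 65.

65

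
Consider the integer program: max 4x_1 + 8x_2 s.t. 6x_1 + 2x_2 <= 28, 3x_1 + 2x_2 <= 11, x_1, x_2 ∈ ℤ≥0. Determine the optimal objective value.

40

(x_1,x_2)=(0,5) is feasible, giving 40.
(x_1,x_2)=(1,4) is feasible, giving 36.
(x_1,x_2)=(0,4) is feasible, giving 32.
No feasible integer point exceeds 40.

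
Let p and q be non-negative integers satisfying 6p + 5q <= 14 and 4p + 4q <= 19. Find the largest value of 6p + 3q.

12

Relaxing integrality, the LP optimum is 14.00 at (p,q) = (2.33, 0), which is not an integer point.
(p,q)=(2,0): 6·2+5·0=12≤14, 4·2+4·0=8≤19, objective 12.
(p,q)=(1,1): 6·1+5·1=11≤14, 4·1+4·1=8≤19, objective 9.
(p,q)=(1,0): 6·1+5·0=6≤14, 4·1+4·0=4≤19, objective 6.
No feasible integer point exceeds 12.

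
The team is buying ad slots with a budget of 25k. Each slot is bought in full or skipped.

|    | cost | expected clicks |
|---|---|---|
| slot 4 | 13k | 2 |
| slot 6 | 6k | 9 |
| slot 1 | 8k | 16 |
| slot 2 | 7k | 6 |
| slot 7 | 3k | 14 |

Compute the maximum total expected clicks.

slot 1 + slot 2 + slot 7: cost 8 + 7 + 3 = 18 ≤ 25, expected clicks 16 + 6 + 14 = 36.
slot 6 + slot 1 + slot 7: cost 6 + 8 + 3 = 17 ≤ 25, expected clicks 9 + 16 + 14 = 39.
slot 6 + slot 1 + slot 2 + slot 7: cost 6 + 8 + 7 + 3 = 24 ≤ 25, expected clicks 9 + 16 + 6 + 14 = 45.
Best is slot 6, slot 1, slot 2, and slot 7 with total expected clicks 45.

45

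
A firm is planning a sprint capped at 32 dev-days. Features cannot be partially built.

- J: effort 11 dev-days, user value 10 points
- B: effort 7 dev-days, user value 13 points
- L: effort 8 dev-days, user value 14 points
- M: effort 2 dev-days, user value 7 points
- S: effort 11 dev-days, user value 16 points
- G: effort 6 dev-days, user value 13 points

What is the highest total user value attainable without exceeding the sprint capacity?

56

This is an integer program with binary decision variables.
B + L + S + G: effort 7 + 8 + 11 + 6 = 32 ≤ 32, user value 13 + 14 + 16 + 13 = 56.
L + M + S + G: effort 8 + 2 + 11 + 6 = 27 ≤ 32, user value 14 + 7 + 16 + 13 = 50.
Best is B, L, S, and G with total user value 56.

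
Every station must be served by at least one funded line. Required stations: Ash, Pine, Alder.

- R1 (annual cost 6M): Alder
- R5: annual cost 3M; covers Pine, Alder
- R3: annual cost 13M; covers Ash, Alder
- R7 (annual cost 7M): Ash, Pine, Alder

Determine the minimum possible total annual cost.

7

The greedy cost-per-new-station heuristic would pick R5 and R7 for 10, but a cheaper cover exists.
R7 alone covers Ash, Pine, Alder — every station.
Total annual cost: 7.
No cover costs less than 7.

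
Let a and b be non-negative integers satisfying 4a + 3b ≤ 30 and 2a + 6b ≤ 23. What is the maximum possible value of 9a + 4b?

The continuous relaxation peaks at (7.5, 0) with value 67.50; rounding to a feasible lattice point costs some objective.
(a,b)=(7,0): 4·7+3·0=28≤30, 2·7+6·0=14≤23, objective 63.
(a,b)=(6,1): 4·6+3·1=27≤30, 2·6+6·1=18≤23, objective 58.
No feasible integer point exceeds 63.

63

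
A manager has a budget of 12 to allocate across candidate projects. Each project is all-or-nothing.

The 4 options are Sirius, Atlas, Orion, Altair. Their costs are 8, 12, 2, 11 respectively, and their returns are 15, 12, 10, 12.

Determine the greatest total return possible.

25

Sirius + Orion: cost 8 + 2 = 10 ≤ 12, return 15 + 10 = 25.
Altair: cost 11 ≤ 12, return 12.
Sirius: cost 8 ≤ 12, return 15.
Best is Sirius and Orion with total return 25.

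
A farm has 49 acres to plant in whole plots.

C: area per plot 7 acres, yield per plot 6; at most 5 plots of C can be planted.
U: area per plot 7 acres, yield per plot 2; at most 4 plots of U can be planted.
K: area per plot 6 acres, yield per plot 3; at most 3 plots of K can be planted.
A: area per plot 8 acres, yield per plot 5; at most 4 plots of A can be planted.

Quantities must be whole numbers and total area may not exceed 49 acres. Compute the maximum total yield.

38

5×C and 2×K: area 47 ≤ 49, yield 5·6 + 2·3 = 36.
5×C, 1×K, and 1×A: area 49 ≤ 49, yield 5·6 + 1·3 + 1·5 = 38.
Best is 38.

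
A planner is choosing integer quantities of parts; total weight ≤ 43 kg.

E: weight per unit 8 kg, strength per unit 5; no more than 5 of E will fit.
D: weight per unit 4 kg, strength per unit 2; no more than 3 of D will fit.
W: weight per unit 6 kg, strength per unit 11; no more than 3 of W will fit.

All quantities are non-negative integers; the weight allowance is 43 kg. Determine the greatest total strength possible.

48

W has the best ratio (11/6); taking only W gives at most 3×11 = 33 (stopped by the supply cap of 3).
Mixing does better — 3×E and 3×W: weight 42 ≤ 43, strength 3·5 + 3·11 = 48.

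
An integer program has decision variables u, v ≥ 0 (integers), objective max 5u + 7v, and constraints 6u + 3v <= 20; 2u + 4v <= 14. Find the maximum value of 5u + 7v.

The continuous relaxation peaks at (2.11, 2.44) with value 27.67; rounding to a feasible lattice point costs some objective.
(u,v)=(1,3) is feasible, giving 26.
(u,v)=(2,2) is feasible, giving 24.
(u,v)=(0,3) is feasible, giving 21.
No feasible integer point exceeds 26.

26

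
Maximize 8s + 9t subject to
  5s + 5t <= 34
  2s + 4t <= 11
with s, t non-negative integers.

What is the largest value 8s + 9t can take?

(s,t)=(5,0): 5·5+5·0=25≤34, 2·5+4·0=10≤11, objective 40.
(s,t)=(4,0): 5·4+5·0=20≤34, 2·4+4·0=8≤11, objective 32.
The best lattice point is (5,0), giving 40.

40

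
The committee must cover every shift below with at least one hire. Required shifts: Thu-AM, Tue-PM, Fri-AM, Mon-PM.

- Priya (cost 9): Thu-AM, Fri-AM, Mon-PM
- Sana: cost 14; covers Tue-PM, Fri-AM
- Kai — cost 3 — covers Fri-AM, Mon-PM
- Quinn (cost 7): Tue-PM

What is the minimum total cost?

16

The greedy cost-per-new-shift heuristic would pick Kai, Quinn, and Priya for 19, but a cheaper cover exists.
Choose Priya and Quinn: together they cover Thu-AM, Tue-PM, Fri-AM, Mon-PM — every shift.
Total cost: 9 + 7 = 16.
No cover costs less than 16.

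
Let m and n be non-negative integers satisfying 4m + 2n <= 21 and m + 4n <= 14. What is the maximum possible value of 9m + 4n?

45

(m,n)=(5,0) is feasible, giving 45.
(m,n)=(4,1) is feasible, giving 40.
(m,n)=(4,0) is feasible, giving 36.
Maximum is 45 at (m,n)=(5,0).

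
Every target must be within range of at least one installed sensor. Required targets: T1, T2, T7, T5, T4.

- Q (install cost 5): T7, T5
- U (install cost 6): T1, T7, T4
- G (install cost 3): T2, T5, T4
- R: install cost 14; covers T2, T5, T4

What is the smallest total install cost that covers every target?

This is an integer covering problem.
Choose U and G: together they cover T1, T2, T7, T5, T4 — every target.
Total install cost: 6 + 3 = 9.
No cover costs less than 9.

9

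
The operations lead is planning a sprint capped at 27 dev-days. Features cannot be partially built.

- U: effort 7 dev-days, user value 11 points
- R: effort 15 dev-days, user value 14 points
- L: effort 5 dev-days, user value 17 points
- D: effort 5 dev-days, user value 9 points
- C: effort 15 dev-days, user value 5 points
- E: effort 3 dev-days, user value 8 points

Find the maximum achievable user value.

45

Take U, L, D, and E: effort 7 + 5 + 5 + 3 = 20 ≤ 27, user value 11 + 17 + 9 + 8 = 45.
No other feasible combination does better.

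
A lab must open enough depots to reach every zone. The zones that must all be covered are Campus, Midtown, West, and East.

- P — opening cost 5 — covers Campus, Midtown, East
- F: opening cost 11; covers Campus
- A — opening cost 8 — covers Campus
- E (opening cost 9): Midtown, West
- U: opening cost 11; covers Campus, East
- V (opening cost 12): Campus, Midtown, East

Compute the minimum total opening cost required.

Choose P and E: together they cover Campus, Midtown, West, East — every zone.
Total opening cost: 5 + 9 = 14.
No cover costs less than 14.

14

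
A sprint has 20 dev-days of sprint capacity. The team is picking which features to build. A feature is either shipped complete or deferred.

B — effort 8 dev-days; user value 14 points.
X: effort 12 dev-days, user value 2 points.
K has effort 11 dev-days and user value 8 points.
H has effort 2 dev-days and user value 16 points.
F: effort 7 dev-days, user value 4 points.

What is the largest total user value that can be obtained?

34

Allowing fractional choices, the relaxed optimum would be about 37.3, but features are indivisible.
B + H: effort 8 + 2 = 10 ≤ 20, user value 14 + 16 = 30.
K + H + F: effort 11 + 2 + 7 = 20 ≤ 20, user value 8 + 16 + 4 = 28.
B + H + F: effort 8 + 2 + 7 = 17 ≤ 20, user value 14 + 16 + 4 = 34.
Best is B, H, and F with total user value 34.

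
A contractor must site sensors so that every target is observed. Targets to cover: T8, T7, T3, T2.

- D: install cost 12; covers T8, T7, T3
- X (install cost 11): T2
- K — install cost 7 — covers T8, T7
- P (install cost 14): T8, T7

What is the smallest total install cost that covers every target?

23

This is an integer covering problem.
Choose D and X: together they cover T8, T7, T3, T2 — every target.
Total install cost: 12 + 11 = 23.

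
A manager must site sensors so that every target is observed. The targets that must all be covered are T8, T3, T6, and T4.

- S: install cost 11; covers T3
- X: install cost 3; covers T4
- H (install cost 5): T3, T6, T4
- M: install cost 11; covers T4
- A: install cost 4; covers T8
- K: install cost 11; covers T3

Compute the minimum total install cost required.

9

Choose H and A: together they cover T8, T3, T6, T4 — every target.
Total install cost: 5 + 4 = 9.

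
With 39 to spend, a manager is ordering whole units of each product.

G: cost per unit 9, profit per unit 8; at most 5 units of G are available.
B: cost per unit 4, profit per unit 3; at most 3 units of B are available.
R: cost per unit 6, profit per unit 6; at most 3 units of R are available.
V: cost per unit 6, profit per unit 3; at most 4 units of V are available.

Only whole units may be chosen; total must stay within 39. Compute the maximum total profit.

This is a bounded integer knapsack.
3×G and 2×R: cost 39 ≤ 39, profit 3·8 + 2·6 = 36.
1×G, 3×B, and 3×R: cost 39 ≤ 39, profit 1·8 + 3·3 + 3·6 = 35.
Best is 36.

36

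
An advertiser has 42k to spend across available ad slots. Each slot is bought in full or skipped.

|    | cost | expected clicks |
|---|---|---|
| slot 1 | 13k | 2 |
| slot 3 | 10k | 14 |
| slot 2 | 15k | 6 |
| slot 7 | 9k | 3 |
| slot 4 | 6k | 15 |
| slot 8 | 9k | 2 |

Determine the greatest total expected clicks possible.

slot 3 + slot 2 + slot 7 + slot 4: cost 10 + 15 + 9 + 6 = 40 ≤ 42, expected clicks 14 + 6 + 3 + 15 = 38.
slot 3 + slot 2 + slot 4: cost 10 + 15 + 6 = 31 ≤ 42, expected clicks 14 + 6 + 15 = 35.
slot 3 + slot 2 + slot 4 + slot 8: cost 10 + 15 + 6 + 9 = 40 ≤ 42, expected clicks 14 + 6 + 15 + 2 = 37.
Best is slot 3, slot 2, slot 7, and slot 4 with total expected clicks 38.

38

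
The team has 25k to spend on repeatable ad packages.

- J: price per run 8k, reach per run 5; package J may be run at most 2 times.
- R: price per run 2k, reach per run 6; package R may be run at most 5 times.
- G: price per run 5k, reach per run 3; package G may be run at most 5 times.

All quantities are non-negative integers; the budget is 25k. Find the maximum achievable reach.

39

This is a bounded integer knapsack.
Take 5×R and 3×G: price 25 ≤ 25, reach 5·6 + 3·3 = 39.
R has the best ratio (6/2) and is taken to its limit of 5; remaining capacity is filled optimally with the others.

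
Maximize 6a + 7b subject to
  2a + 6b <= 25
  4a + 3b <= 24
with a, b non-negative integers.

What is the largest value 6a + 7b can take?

39

(a,b)=(3,3): 2·3+6·3=24≤25, 4·3+3·3=21≤24, objective 39.
(a,b)=(4,2): 2·4+6·2=20≤25, 4·4+3·2=22≤24, objective 38.
(a,b)=(2,3): 2·2+6·3=22≤25, 4·2+3·3=17≤24, objective 33.
(a,b)=(3,2): 2·3+6·2=18≤25, 4·3+3·2=18≤24, objective 32.
No feasible integer point exceeds 39.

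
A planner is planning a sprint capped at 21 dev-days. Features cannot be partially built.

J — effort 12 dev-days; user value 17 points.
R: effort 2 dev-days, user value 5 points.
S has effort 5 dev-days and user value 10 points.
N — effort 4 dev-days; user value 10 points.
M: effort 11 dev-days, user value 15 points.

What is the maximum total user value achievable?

37

S + N + M: effort 5 + 4 + 11 = 20 ≤ 21, user value 10 + 10 + 15 = 35.
J + R + N: effort 12 + 2 + 4 = 18 ≤ 21, user value 17 + 5 + 10 = 32.
J + S + N: effort 12 + 5 + 4 = 21 ≤ 21, user value 17 + 10 + 10 = 37.
Best is J, S, and N with total user value 37.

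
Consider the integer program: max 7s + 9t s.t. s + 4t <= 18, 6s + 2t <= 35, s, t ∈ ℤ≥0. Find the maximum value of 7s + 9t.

(s,t)=(4,3) is feasible, giving 55.
(s,t)=(5,2) is feasible, giving 53.
The best lattice point is (4,3), giving 55.

55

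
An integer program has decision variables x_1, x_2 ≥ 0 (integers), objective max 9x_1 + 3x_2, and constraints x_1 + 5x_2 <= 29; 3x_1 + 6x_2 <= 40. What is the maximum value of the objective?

(x_1,x_2)=(13,0): 1·13+5·0=13≤29, 3·13+6·0=39≤40, objective 117.
(x_1,x_2)=(12,0): 1·12+5·0=12≤29, 3·12+6·0=36≤40, objective 108.
Maximum is 117 at (x_1,x_2)=(13,0).

117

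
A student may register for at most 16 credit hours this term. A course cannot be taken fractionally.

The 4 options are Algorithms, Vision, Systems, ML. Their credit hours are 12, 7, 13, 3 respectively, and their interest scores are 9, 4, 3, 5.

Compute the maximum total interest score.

Allowing fractional choices, the relaxed optimum would be about 14.6, but courses are indivisible.
Algorithms + ML: credit hours 12 + 3 = 15 ≤ 16, interest score 9 + 5 = 14.
Algorithms: credit hours 12 ≤ 16, interest score 9.
Vision + ML: credit hours 7 + 3 = 10 ≤ 16, interest score 4 + 5 = 9.
Best is Algorithms and ML with total interest score 14.

14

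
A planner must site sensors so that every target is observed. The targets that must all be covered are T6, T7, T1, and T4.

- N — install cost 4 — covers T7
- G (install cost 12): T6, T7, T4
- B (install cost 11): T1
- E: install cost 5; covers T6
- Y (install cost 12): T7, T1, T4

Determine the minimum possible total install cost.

17

The greedy cost-per-new-target heuristic would pick N, E, and Y for 21, but a cheaper cover exists.
Choose E and Y: together they cover T6, T7, T1, T4 — every target.
Total install cost: 5 + 12 = 17.
No cover costs less than 17.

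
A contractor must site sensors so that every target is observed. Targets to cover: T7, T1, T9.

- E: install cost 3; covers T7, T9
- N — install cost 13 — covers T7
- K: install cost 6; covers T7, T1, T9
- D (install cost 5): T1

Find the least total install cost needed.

6

The greedy cost-per-new-target heuristic would pick E and D for 8, but a cheaper cover exists.
K alone covers T7, T1, T9 — every target.
Total install cost: 6.
No cover costs less than 6.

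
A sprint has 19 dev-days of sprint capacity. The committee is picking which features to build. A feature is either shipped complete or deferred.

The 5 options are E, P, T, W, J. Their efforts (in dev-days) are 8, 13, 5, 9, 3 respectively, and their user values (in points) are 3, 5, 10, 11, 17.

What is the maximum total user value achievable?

38

Allowing fractional choices, the relaxed optimum would be about 38.8, but features are indivisible.
W + J: effort 9 + 3 = 12 ≤ 19, user value 11 + 17 = 28.
E + T + J: effort 8 + 5 + 3 = 16 ≤ 19, user value 3 + 10 + 17 = 30.
T + W + J: effort 5 + 9 + 3 = 17 ≤ 19, user value 10 + 11 + 17 = 38.
Best is T, W, and J with total user value 38.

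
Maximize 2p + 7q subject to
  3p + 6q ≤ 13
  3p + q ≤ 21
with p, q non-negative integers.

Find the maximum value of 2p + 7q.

The continuous relaxation peaks at (0, 2.17) with value 15.17; rounding to a feasible lattice point costs some objective.
(p,q)=(0,2): 3·0+6·2=12≤13, 3·0+1·2=2≤21, objective 14.
(p,q)=(1,1): 3·1+6·1=9≤13, 3·1+1·1=4≤21, objective 9.
(p,q)=(0,1): 3·0+6·1=6≤13, 3·0+1·1=1≤21, objective 7.
The best lattice point is (0,2), giving 14.

14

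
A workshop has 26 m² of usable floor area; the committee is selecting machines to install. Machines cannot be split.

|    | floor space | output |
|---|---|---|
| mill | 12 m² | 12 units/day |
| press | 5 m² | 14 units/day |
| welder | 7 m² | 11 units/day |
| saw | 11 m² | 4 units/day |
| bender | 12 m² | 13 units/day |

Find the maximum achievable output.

press + welder + bender: floor space 5 + 7 + 12 = 24 ≤ 26, output 14 + 11 + 13 = 38.
mill + press + welder: floor space 12 + 5 + 7 = 24 ≤ 26, output 12 + 14 + 11 = 37.
Best is press, welder, and bender with total output 38.

38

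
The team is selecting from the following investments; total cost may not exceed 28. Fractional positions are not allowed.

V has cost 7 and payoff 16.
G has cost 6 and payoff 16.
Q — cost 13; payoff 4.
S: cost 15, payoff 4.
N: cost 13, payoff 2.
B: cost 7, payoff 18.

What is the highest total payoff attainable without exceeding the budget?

Allowing fractional choices, the relaxed optimum would be about 52.5, but investments are indivisible.
G + Q + B: cost 6 + 13 + 7 = 26 ≤ 28, payoff 16 + 4 + 18 = 38.
V + G + B: cost 7 + 6 + 7 = 20 ≤ 28, payoff 16 + 16 + 18 = 50.
V + Q + B: cost 7 + 13 + 7 = 27 ≤ 28, payoff 16 + 4 + 18 = 38.
Best is V, G, and B with total payoff 50.

50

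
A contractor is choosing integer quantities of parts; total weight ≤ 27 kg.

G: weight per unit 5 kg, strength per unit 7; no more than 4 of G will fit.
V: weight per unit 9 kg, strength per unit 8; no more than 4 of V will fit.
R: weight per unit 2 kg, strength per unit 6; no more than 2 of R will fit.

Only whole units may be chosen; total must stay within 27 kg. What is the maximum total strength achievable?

R has the best ratio (6/2); taking only R gives at most 2×6 = 12 (stopped by the supply cap of 2).
Mixing does better — 4×G and 2×R: weight 24 ≤ 27, strength 4·7 + 2·6 = 40.

40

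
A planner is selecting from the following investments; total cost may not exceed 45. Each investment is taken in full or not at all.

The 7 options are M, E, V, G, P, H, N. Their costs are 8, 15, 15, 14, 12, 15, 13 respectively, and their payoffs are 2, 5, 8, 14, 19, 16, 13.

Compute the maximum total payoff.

49

Allowing fractional choices, the relaxed optimum would be about 53.0, but investments are indivisible.
P + H + N: cost 12 + 15 + 13 = 40 ≤ 45, payoff 19 + 16 + 13 = 48.
G + P + N: cost 14 + 12 + 13 = 39 ≤ 45, payoff 14 + 19 + 13 = 46.
G + P + H: cost 14 + 12 + 15 = 41 ≤ 45, payoff 14 + 19 + 16 = 49.
Best is G, P, and H with total payoff 49.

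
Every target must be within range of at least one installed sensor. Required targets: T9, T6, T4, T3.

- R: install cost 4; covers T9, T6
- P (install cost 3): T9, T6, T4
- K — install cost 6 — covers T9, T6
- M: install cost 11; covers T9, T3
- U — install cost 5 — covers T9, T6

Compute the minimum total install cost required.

14

Choose P and M: together they cover T9, T6, T4, T3 — every target.
Total install cost: 3 + 11 = 14.
No cover costs less than 14.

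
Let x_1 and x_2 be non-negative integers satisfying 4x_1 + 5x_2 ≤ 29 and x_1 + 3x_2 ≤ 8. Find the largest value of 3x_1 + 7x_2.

22

(x_1,x_2)=(5,1): 4·5+5·1=25≤29, 1·5+3·1=8≤8, objective 22.
(x_1,x_2)=(7,0): 4·7+5·0=28≤29, 1·7+3·0=7≤8, objective 21.
(x_1,x_2)=(4,1): 4·4+5·1=21≤29, 1·4+3·1=7≤8, objective 19.
Maximum is 22 at (x_1,x_2)=(5,1).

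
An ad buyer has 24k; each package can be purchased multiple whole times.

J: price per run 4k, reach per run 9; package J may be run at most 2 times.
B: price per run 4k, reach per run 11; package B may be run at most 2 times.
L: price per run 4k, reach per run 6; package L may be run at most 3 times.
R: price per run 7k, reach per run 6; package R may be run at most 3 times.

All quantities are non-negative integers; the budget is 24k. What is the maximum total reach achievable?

B has the best ratio (11/4); taking only B gives at most 2×11 = 22 (stopped by the supply cap of 2).
Mixing does better — 2×J, 2×B, and 2×L: price 24 ≤ 24, reach 2·9 + 2·11 + 2·6 = 52.

52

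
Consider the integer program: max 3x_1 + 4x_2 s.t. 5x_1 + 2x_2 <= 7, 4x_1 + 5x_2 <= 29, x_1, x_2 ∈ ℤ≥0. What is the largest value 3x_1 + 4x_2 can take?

(x_1,x_2)=(0,3): 5·0+2·3=6≤7, 4·0+5·3=15≤29, objective 12.
(x_1,x_2)=(0,2): 5·0+2·2=4≤7, 4·0+5·2=10≤29, objective 8.
The best lattice point is (0,3), giving 12.

12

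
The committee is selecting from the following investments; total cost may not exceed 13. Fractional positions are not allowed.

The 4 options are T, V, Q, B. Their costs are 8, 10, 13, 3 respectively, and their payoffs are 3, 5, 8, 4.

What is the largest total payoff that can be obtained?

Treat it as a binary knapsack problem.
Allowing fractional choices, the relaxed optimum would be about 10.2, but investments are indivisible.
Q: cost 13 ≤ 13, payoff 8.
V + B: cost 10 + 3 = 13 ≤ 13, payoff 5 + 4 = 9.
T + B: cost 8 + 3 = 11 ≤ 13, payoff 3 + 4 = 7.
Best is V and B with total payoff 9.

9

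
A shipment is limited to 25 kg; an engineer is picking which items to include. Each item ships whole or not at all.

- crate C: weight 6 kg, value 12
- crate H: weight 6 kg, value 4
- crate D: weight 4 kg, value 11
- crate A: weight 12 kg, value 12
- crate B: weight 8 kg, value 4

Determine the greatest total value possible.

crate C + crate H + crate A: weight 6 + 6 + 12 = 24 ≤ 25, value 12 + 4 + 12 = 28.
crate C + crate H + crate D + crate B: weight 6 + 6 + 4 + 8 = 24 ≤ 25, value 12 + 4 + 11 + 4 = 31.
crate C + crate D + crate A: weight 6 + 4 + 12 = 22 ≤ 25, value 12 + 11 + 12 = 35.
Best is crate C, crate D, and crate A with total value 35.

35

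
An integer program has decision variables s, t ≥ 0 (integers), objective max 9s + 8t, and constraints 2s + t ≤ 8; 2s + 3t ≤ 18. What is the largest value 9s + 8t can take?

50

(s,t)=(2,4) is feasible, giving 50.
(s,t)=(1,5) is feasible, giving 49.
(s,t)=(0,6) is feasible, giving 48.
The best lattice point is (2,4), giving 50.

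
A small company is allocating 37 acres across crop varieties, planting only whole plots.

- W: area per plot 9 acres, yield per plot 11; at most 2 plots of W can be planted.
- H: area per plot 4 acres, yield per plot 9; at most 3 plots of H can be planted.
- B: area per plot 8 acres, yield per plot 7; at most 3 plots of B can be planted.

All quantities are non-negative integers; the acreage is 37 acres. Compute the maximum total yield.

2×W and 3×H: area 30 ≤ 37, yield 2·11 + 3·9 = 49.
1×W, 3×H, and 2×B: area 37 ≤ 37, yield 1·11 + 3·9 + 2·7 = 52.
Best is 52.

52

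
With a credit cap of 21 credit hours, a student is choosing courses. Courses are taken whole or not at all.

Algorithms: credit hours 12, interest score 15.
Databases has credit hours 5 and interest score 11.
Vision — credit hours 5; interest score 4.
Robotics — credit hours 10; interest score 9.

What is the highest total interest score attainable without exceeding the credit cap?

26

Take Algorithms and Databases: credit hours 12 + 5 = 17 ≤ 21, interest score 15 + 11 = 26.
No other feasible combination does better.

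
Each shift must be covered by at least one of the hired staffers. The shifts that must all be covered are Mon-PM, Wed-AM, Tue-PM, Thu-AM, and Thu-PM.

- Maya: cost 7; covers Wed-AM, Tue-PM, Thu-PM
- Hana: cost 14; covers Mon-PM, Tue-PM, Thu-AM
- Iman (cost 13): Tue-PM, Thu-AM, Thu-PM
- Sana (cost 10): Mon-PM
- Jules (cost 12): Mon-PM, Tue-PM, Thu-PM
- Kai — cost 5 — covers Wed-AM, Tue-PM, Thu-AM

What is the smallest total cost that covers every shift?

Choose Jules and Kai: together they cover Mon-PM, Wed-AM, Tue-PM, Thu-AM, Thu-PM — every shift.
Total cost: 12 + 5 = 17.
No cover costs less than 17.

17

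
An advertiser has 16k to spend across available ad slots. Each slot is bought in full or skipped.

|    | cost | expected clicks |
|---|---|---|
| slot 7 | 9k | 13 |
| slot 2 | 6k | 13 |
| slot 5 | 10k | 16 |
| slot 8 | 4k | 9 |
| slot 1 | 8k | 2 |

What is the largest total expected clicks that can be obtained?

Take slot 2 and slot 5: cost 6 + 10 = 16 ≤ 16, expected clicks 13 + 16 = 29.
No other feasible combination does better.

29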